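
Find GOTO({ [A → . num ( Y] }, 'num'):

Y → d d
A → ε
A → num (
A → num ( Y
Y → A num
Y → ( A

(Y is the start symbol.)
GOTO(I, 'num') = CLOSURE({ [A → αX.β] : [A → α.Xβ] ∈ I, X = 'num' })

Items with dot before 'num', with the dot advanced:
  [A → . num ( Y] → [A → num . ( Y]
Closure adds nothing (no advanced item has the dot before a non-terminal).

GOTO = { [A → num . ( Y] }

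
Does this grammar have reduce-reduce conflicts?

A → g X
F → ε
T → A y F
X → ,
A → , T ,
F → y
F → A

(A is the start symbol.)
No reduce-reduce conflicts

Augment with A' → A and build the canonical LR(0) collection (I0 = CLOSURE({[A' → . A]}), then GOTO on every symbol after a dot until no new states appear). It has 13 states:
  I0: { [A → . , T ,], [A → . g X], [A' → . A] }  — shift
  I1: { [A → , . T ,], [A → . , T ,], [A → . g X], [T → . A y F] }  — shift
  I2: { [A' → A .] }  — accept
  I3: { [A → g . X], [X → . ,] }  — shift
  I4: { [X → , .] }  — reduce
  I5: { [A → g X .] }  — reduce
  I6: { [T → A . y F] }  — shift
  I7: { [A → , T . ,] }  — shift
  I8: { [A → , T , .] }  — reduce
  I9: { [A → . , T ,], [A → . g X], [F → . A], [F → . y], [F → .], [T → A y . F] }  — shift, reduce
  I10: { [F → A .] }  — reduce
  I11: { [T → A y F .] }  — reduce
  I12: { [F → y .] }  — reduce

No state contains more than one complete item.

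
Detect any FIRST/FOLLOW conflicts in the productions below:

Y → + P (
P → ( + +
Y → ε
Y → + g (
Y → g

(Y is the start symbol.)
No FIRST/FOLLOW conflicts.

A FIRST/FOLLOW conflict occurs when a non-terminal N has a nullable alternative N → β (β ⇒* ε) and another alternative N → α with FIRST(α) ∩ FOLLOW(N) ≠ ∅: on such a lookahead the parser cannot decide between expanding α and letting N vanish via β.

Nullable non-terminals: Y.

Y: nullable alternative(s) Y → ε; FOLLOW(Y) = { $ }
  Y → + P (: FIRST \ {ε} = { '+' } — disjoint from FOLLOW(Y)
  Y → ε: FIRST \ {ε} = { } — this is the only nullable alternative, skip
  Y → + g (: FIRST \ {ε} = { '+' } — disjoint from FOLLOW(Y)
  Y → g: FIRST \ {ε} = { 'g' } — disjoint from FOLLOW(Y)

P has no nullable alternative, so no FIRST/FOLLOW check is needed there.

No FIRST/FOLLOW conflicts found.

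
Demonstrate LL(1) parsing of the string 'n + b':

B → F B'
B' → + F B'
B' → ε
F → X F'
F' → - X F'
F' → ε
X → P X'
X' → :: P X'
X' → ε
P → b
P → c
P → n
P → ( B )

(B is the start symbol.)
LL(1) parsing maintains a stack (initially the start symbol over $) and the input. At each step: if the stack top is a terminal, match it against the current input token; if it is a non-terminal N, replace it with the RHS of M[N, lookahead] (the unique production whose predict set contains the lookahead).

Stack is shown with the top on the left.

Stack         Input    Action
-----------------------------
B $           n + b $  output B → F B'
F B' $        n + b $  output F → X F'
X F' B' $     n + b $  output X → P X'
P X' F' B' $  n + b $  output P → n
n X' F' B' $  n + b $  match 'n'
X' F' B' $    + b $    output X' → ε
F' B' $       + b $    output F' → ε
B' $          + b $    output B' → + F B'
+ F B' $      + b $    match '+'
F B' $        b $      output F → X F'
X F' B' $     b $      output X → P X'
P X' F' B' $  b $      output P → b
b X' F' B' $  b $      match 'b'
X' F' B' $    $        output X' → ε
F' B' $       $        output F' → ε
B' $          $        output B' → ε
$             $        accept

The string is accepted.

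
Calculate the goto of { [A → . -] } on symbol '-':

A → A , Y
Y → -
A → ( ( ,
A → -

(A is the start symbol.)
{ [A → - .] }

GOTO(I, '-') = CLOSURE({ [A → αX.β] : [A → α.Xβ] ∈ I, X = '-' })

Items with dot before '-', with the dot advanced:
  [A → . -] → [A → - .]
Closure adds nothing (no advanced item has the dot before a non-terminal).

GOTO = { [A → - .] }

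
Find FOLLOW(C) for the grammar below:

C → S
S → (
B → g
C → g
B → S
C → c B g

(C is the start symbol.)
To compute FOLLOW(C), find every occurrence of C on a right-hand side N → α C β: add FIRST(β) \ {ε}, and if β is empty or nullable also add FOLLOW(N). Iterate to a fixed point.

C is the start symbol, so $ ∈ FOLLOW(C).
C does not occur on any right-hand side.

Taking the union: FOLLOW(C) = { $ }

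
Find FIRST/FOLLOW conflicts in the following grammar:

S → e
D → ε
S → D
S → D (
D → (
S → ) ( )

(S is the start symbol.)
Yes. D → '(' with FOLLOW(D) on { '(' }

A FIRST/FOLLOW conflict occurs when a non-terminal N has a nullable alternative N → β (β ⇒* ε) and another alternative N → α with FIRST(α) ∩ FOLLOW(N) ≠ ∅: on such a lookahead the parser cannot decide between expanding α and letting N vanish via β.

Nullable non-terminals: D, S.
FIRST sets used below: FIRST(D) = { '(', ε }

D: nullable alternative(s) D → ε; FOLLOW(D) = { $, '(' }
  D → ε: FIRST \ {ε} = { } — this is the only nullable alternative, skip
  D → (: FIRST \ {ε} = { '(' } — overlaps FOLLOW(D) on { '(' }: CONFLICT

S: nullable alternative(s) S → D; FOLLOW(S) = { $ }
  S → e: FIRST \ {ε} = { 'e' } — disjoint from FOLLOW(S)
  S → D: FIRST \ {ε} = { '(' } — this is the only nullable alternative, skip
  S → D (: FIRST \ {ε} = { '(' } — disjoint from FOLLOW(S)
  S → ) ( ): FIRST \ {ε} = { ')' } — disjoint from FOLLOW(S)

So the grammar has 1 FIRST/FOLLOW conflict (marked CONFLICT above).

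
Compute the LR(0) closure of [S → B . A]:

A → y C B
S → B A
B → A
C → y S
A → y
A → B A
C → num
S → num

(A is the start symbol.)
To compute CLOSURE, for each item [A → α.Bβ] where B is a non-terminal, add [B → .γ] for all productions B → γ; repeat for the newly added items until nothing changes.

Start with: [S → B . A]
  [S → B . A] has the dot before A: add [A → . y C B], [A → . y], [A → . B A]
  [A → . B A] has the dot before B: add [B → . A]
No further items can be added.

CLOSURE = { [A → . B A], [A → . y C B], [A → . y], [B → . A], [S → B . A] }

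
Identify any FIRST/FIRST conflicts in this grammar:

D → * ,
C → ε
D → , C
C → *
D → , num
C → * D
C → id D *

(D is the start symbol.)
Productions for D:
  D → * ,: FIRST = { '*' }
  D → , C: FIRST = { ',' }
  D → , num: FIRST = { ',' }
Productions for C:
  C → ε: FIRST = { ε }
  C → *: FIRST = { '*' }
  C → * D: FIRST = { '*' }
  C → id D *: FIRST = { 'id' }

Conflict for D: D → , C and D → , num
  Overlap: { ',' }
Conflict for C: C → * and C → * D
  Overlap: { '*' }

Answer: Yes. D → ',' C / D → ',' num on { ',' }; C → '*' / C → '*' D on { '*' }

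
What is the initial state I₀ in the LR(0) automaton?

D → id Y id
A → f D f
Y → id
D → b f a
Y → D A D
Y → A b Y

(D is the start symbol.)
{ [D → . b f a], [D → . id Y id], [D' → . D] }

First, augment the grammar with D' → D
I₀ = CLOSURE({ [D' → . D] }):
  [D' → . D] has the dot before D: add [D → . id Y id], [D → . b f a]
No further items can be added.

I₀ = { [D → . b f a], [D → . id Y id], [D' → . D] }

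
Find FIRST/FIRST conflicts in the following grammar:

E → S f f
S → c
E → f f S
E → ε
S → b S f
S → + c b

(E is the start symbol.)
No FIRST/FIRST conflicts.

A FIRST/FIRST conflict occurs when two productions N → α and N → β for the same non-terminal have FIRST(α) ∩ FIRST(β) ≠ ∅ (with ε ∈ FIRST of a nullable right-hand side, so two nullable alternatives also conflict).

FIRST sets of the non-terminals at (or reachable through a nullable prefix from) the front of some alternative:
  FIRST(S) = { '+', 'b', 'c' }

Productions for E:
  E → S f f: FIRST = { '+', 'b', 'c' }
  E → f f S: FIRST = { 'f' }
  E → ε: FIRST = { ε }
Productions for S:
  S → c: FIRST = { 'c' }
  S → b S f: FIRST = { 'b' }
  S → + c b: FIRST = { '+' }

All alternatives of each non-terminal have pairwise disjoint FIRST sets.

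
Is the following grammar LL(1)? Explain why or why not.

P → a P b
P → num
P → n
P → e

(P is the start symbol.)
Yes, the grammar is LL(1).

For P:
  PREDICT(P → a P b) = { 'a' }
  PREDICT(P → num) = { 'num' }
  PREDICT(P → n) = { 'n' }
  PREDICT(P → e) = { 'e' }

All predict sets are disjoint. The grammar IS LL(1).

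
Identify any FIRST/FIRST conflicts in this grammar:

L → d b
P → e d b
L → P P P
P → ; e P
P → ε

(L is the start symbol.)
A FIRST/FIRST conflict occurs when two productions N → α and N → β for the same non-terminal have FIRST(α) ∩ FIRST(β) ≠ ∅ (with ε ∈ FIRST of a nullable right-hand side, so two nullable alternatives also conflict).

FIRST sets of the non-terminals at (or reachable through a nullable prefix from) the front of some alternative:
  FIRST(P) = { ';', 'e', ε }

Productions for L:
  L → d b: FIRST = { 'd' }
  L → P P P: FIRST = { ';', 'e', ε }
Productions for P:
  P → e d b: FIRST = { 'e' }
  P → ; e P: FIRST = { ';' }
  P → ε: FIRST = { ε }

All alternatives of each non-terminal have pairwise disjoint FIRST sets.

Answer: No FIRST/FIRST conflicts.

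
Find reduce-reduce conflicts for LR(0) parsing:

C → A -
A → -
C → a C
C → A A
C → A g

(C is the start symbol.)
A reduce-reduce conflict occurs when an LR(0) state has two complete items [A → α .] and [B → β .] — both call for a reduction, and with no lookahead the parser cannot choose between them.

Augment with C' → C and build the canonical LR(0) collection (I0 = CLOSURE({[C' → . C]}), then GOTO on every symbol after a dot until no new states appear). It has 9 states:
  I0: { [A → . -], [C → . A -], [C → . A A], [C → . A g], [C → . a C], [C' → . C] }  — shift
  I1: { [A → - .] }  — reduce
  I2: { [A → . -], [C → A . -], [C → A . A], [C → A . g] }  — shift
  I3: { [C' → C .] }  — accept
  I4: { [A → . -], [C → . A -], [C → . A A], [C → . A g], [C → . a C], [C → a . C] }  — shift
  I5: { [C → a C .] }  — reduce
  I6: { [A → - .], [C → A - .] }  — 2 reduces
  I7: { [C → A A .] }  — reduce
  I8: { [C → A g .] }  — reduce

I6 contains complete items [A → - .], [C → A - .] — reduce-reduce conflict.

Answer: Yes — I6: [A → - .] vs [C → A - .]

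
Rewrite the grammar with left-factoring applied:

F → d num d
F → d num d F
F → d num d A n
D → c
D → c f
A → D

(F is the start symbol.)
F → d num d F'
F' → ε
F' → F
F' → A n
D → c D'
D' → ε
D' → f
A → D

Left-factoring transforms A → αβ₁ | αβ₂ into A → αA' and A' → β₁ | β₂
(α is the longest common prefix among the alternatives). Repeat until
no nonterminal has two alternatives with a common prefix.

Round 1: F has alternatives sharing prefix 'd num d'. Introduce F': F → d num d F'
  Add: F' → ε
  Add: F' → F
  Add: F' → A n

Round 2: D has alternatives sharing prefix 'c'. Introduce D': D → c D'
  Add: D' → ε
  Add: D' → f

No remaining common prefixes — done.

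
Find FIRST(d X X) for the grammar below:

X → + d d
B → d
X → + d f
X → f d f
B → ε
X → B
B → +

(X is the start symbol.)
To compute FIRST(d X X), process the symbols left to right:
Symbol d is a terminal. Add 'd' and stop.
FIRST(d X X) = { 'd' }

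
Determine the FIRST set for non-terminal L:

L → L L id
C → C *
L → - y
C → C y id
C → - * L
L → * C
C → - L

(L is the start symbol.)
To compute FIRST(L), examine every production with L on the left-hand side, reading each right-hand side left to right until a non-nullable symbol is reached.

From L → L L id:
  - L is the symbol being defined: contributes nothing new
    L is not nullable, so stop
From L → - y:
  - '-' is a terminal: add '-' and stop
From L → * C:
  - '*' is a terminal: add '*' and stop

Collecting: FIRST(L) = { '*', '-' }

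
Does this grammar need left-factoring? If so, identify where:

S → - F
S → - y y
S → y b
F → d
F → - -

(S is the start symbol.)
Left-factoring is needed when two productions for the same non-terminal
share a common prefix on the right-hand side.

Productions for S:
  S → - F
  S → - y y
  S → y b
Productions for F:
  F → d
  F → - -

Found common prefix '-' in productions for S

Answer: Yes, S has productions with common prefix '-'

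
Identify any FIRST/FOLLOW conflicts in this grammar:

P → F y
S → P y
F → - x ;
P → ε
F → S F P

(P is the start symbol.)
Yes. P → F y with FOLLOW(P) on { '-', 'y' }

Nullable non-terminals: P.
FIRST sets used below: FIRST(F) = { '-', 'y' }

P: nullable alternative(s) P → ε; FOLLOW(P) = { $, '-', 'y' }
  P → F y: FIRST \ {ε} = { '-', 'y' } — overlaps FOLLOW(P) on { '-', 'y' }: CONFLICT
  P → ε: FIRST \ {ε} = { } — this is the only nullable alternative, skip

F, S have no nullable alternative, so no FIRST/FOLLOW check is needed there.

So the grammar has 1 FIRST/FOLLOW conflict (marked CONFLICT above).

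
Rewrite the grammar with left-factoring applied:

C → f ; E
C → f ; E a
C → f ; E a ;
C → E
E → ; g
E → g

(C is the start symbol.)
Left-factoring transforms A → αβ₁ | αβ₂ into A → αA' and A' → β₁ | β₂
(α is the longest common prefix among the alternatives). Repeat until
no nonterminal has two alternatives with a common prefix.

Round 1: C has alternatives sharing prefix 'f ; E'. Introduce C': C → f ; E C'
  Add: C' → ε
  Add: C' → a
  Add: C' → a ;

Round 2: C' has alternatives sharing prefix 'a'. Introduce C'': C' → a C''
  Add: C'' → ε
  Add: C'' → ;

No remaining common prefixes — done.

Resulting grammar:
C → f ; E C'
C' → ε
C' → a C''
C'' → ε
C'' → ;
C → E
E → ; g
E → g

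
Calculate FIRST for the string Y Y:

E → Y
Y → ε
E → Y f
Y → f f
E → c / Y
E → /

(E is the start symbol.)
{ 'f', ε }

FIRST sets of the non-terminals involved (from the grammar, by fixed-point iteration):
  FIRST(Y) = { 'f', ε }

To compute FIRST(Y Y), process the symbols left to right:
Symbol Y is a non-terminal. Add FIRST(Y) \ {ε} = { 'f' }
Y is nullable (ε ∈ FIRST(Y)), continue to the next symbol.
Symbol Y is a non-terminal. Add FIRST(Y) \ {ε} = { 'f' }
Y is nullable (ε ∈ FIRST(Y)), continue to the next symbol.
All symbols are nullable, so ε is in the result.
FIRST(Y Y) = { 'f', ε }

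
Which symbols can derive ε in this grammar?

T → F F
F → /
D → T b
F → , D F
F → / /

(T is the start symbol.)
None

There are no ε-productions, so no non-terminal can derive ε.
No non-terminals are nullable.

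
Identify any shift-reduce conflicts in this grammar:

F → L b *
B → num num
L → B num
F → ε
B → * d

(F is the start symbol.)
A shift-reduce conflict occurs when an LR(0) state has both:
  - a complete (reduce) item [A → α .] (dot at the end), and
  - a shift item [B → β . c γ] (dot before a terminal).

Augment with F' → F and build the canonical LR(0) collection (I0 = CLOSURE({[F' → . F]}), then GOTO on every symbol after a dot until no new states appear). It has 11 states:
  I0: { [B → . * d], [B → . num num], [F → . L b *], [F → .], [F' → . F], [L → . B num] }  — shift, reduce
  I1: { [B → * . d] }  — shift
  I2: { [L → B . num] }  — shift
  I3: { [F' → F .] }  — accept
  I4: { [F → L . b *] }  — shift
  I5: { [B → num . num] }  — shift
  I6: { [B → num num .] }  — reduce
  I7: { [F → L b . *] }  — shift
  I8: { [F → L b * .] }  — reduce
  I9: { [L → B num .] }  — reduce
  I10: { [B → * d .] }  — reduce

I0 contains reduce item [F → .] and shift items [B → . * d], [B → . num num] — shift-reduce conflict.

Answer: Yes — I0: [F → .] vs [B → . * d]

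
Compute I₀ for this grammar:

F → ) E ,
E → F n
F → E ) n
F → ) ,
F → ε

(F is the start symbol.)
First, augment the grammar with F' → F
I₀ = CLOSURE({ [F' → . F] }):
  [F' → . F] has the dot before F: add [F → . ) E ,], [F → . E ) n], [F → . ) ,], [F → .]
  [F → . E ) n] has the dot before E: add [E → . F n]
No further items can be added.

I₀ = { [E → . F n], [F → . ) ,], [F → . ) E ,], [F → . E ) n], [F → .], [F' → . F] }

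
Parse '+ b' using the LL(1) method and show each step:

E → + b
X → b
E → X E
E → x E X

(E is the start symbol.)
Stack is shown with the top on the left.

Stack  Input  Action
--------------------
E $    + b $  output E → + b
+ b $  + b $  match '+'
b $    b $    match 'b'
$      $      accept

The string is accepted.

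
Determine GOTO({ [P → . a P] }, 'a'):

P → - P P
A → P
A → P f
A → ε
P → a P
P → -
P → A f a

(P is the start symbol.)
{ [A → . P f], [A → . P], [A → .], [P → . - P P], [P → . -], [P → . A f a], [P → . a P], [P → a . P] }

GOTO(I, 'a') = CLOSURE({ [A → αX.β] : [A → α.Xβ] ∈ I, X = 'a' })

Items with dot before 'a', with the dot advanced:
  [P → . a P] → [P → a . P]
Closure of the advanced items:
  [P → a . P] has the dot before P: add [P → . - P P], [P → . a P], [P → . -], [P → . A f a]
  [P → . A f a] has the dot before A: add [A → . P], [A → . P f], [A → .]

GOTO = { [A → . P f], [A → . P], [A → .], [P → . - P P], [P → . -], [P → . A f a], [P → . a P], [P → a . P] }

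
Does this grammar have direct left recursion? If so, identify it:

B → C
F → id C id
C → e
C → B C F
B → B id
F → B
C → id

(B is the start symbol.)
Direct left recursion occurs when N → N α for some non-terminal N (the right-hand side begins with the left-hand side itself).

B → C: starts with C
F → id C id: starts with id
C → e: starts with e
C → B C F: starts with B
B → B id: LEFT RECURSIVE (starts with B)
F → B: starts with B
C → id: starts with id

The grammar has direct left recursion on: B.

Answer: Yes, B is left-recursive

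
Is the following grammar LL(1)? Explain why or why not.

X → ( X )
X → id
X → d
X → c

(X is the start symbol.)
A grammar is LL(1) if for each non-terminal N with multiple productions, the predict sets of those productions are pairwise disjoint, where PREDICT(N → α) = (FIRST(α) \ {ε}) ∪ (FOLLOW(N) if α ⇒* ε).

For X:
  PREDICT(X → '(' X ')') = { '(' }
  PREDICT(X → id) = { 'id' }
  PREDICT(X → d) = { 'd' }
  PREDICT(X → c) = { 'c' }

All predict sets are disjoint. The grammar IS LL(1).

Answer: Yes, the grammar is LL(1).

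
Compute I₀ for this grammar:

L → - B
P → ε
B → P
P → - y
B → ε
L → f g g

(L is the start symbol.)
{ [L → . - B], [L → . f g g], [L' → . L] }

First, augment the grammar with L' → L
I₀ = CLOSURE({ [L' → . L] }):
  [L' → . L] has the dot before L: add [L → . - B], [L → . f g g]
No further items can be added.

I₀ = { [L → . - B], [L → . f g g], [L' → . L] }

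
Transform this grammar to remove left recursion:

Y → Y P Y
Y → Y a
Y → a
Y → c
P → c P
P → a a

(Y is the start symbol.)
Y → a Y'
Y → c Y'
Y' → P Y Y'
Y' → a Y'
Y' → ε
P → c P
P → a a

Y is directly left-recursive. The standard transformation for
  A → A α₁ | ... | A α_m | β₁ | ... | β_n
is
  A  → β₁ A' | ... | β_n A'
  A' → α₁ A' | ... | α_m A' | ε

Y → a becomes Y → a Y'
Y → c becomes Y → c Y'
Y → Y P Y becomes Y' → P Y Y'
Y → Y a becomes Y' → a Y'
Add Y' → ε

Productions for other non-terminals are unchanged:
  P → c P
  P → a a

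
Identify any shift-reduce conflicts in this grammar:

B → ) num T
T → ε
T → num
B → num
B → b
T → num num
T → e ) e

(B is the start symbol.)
Augment with B' → B and build the canonical LR(0) collection (I0 = CLOSURE({[B' → . B]}), then GOTO on every symbol after a dot until no new states appear). It has 12 states:
  I0: { [B → . ) num T], [B → . b], [B → . num], [B' → . B] }  — shift
  I1: { [B → ) . num T] }  — shift
  I2: { [B' → B .] }  — accept
  I3: { [B → b .] }  — reduce
  I4: { [B → num .] }  — reduce
  I5: { [B → ) num . T], [T → . e ) e], [T → . num num], [T → . num], [T → .] }  — shift, reduce
  I6: { [B → ) num T .] }  — reduce
  I7: { [T → e . ) e] }  — shift
  I8: { [T → num . num], [T → num .] }  — shift, reduce
  I9: { [T → num num .] }  — reduce
  I10: { [T → e ) . e] }  — shift
  I11: { [T → e ) e .] }  — reduce

I5 contains reduce item [T → .] and shift items [T → . e ) e], [T → . num], [T → . num num] — shift-reduce conflict.
I8 contains reduce item [T → num .] and shift item [T → num . num] — shift-reduce conflict.

Answer: Yes — I5: [T → .] vs [T → . e ) e]; I8: [T → num .] vs [T → num . num]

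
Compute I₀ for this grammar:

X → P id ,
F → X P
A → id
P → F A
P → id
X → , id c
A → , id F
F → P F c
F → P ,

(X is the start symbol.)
{ [F → . P ,], [F → . P F c], [F → . X P], [P → . F A], [P → . id], [X → . , id c], [X → . P id ,], [X' → . X] }

First, augment the grammar with X' → X
I₀ = CLOSURE({ [X' → . X] }):
  [X' → . X] has the dot before X: add [X → . P id ,], [X → . , id c]
  [X → . P id ,] has the dot before P: add [P → . F A], [P → . id]
  [P → . F A] has the dot before F: add [F → . X P], [F → . P F c], [F → . P ,]
No further items can be added.

I₀ = { [F → . P ,], [F → . P F c], [F → . X P], [P → . F A], [P → . id], [X → . , id c], [X → . P id ,], [X' → . X] }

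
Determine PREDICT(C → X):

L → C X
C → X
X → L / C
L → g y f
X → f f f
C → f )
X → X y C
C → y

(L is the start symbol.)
{ 'f', 'g', 'y' }

PREDICT(C → X) = (FIRST(RHS) \ {ε}) ∪ (FOLLOW(C) if ε ∈ FIRST(RHS), i.e. RHS ⇒* ε)
FIRST(X) = { 'f', 'g', 'y' }
FIRST(X) = { 'f', 'g', 'y' }
ε ∉ FIRST(X), so FOLLOW(C) is not added.
PREDICT(C → X) = { 'f', 'g', 'y' }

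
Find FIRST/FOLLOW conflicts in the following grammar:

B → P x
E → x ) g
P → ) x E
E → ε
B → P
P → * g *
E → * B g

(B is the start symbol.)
A FIRST/FOLLOW conflict occurs when a non-terminal N has a nullable alternative N → β (β ⇒* ε) and another alternative N → α with FIRST(α) ∩ FOLLOW(N) ≠ ∅: on such a lookahead the parser cannot decide between expanding α and letting N vanish via β.

Nullable non-terminals: E.

E: nullable alternative(s) E → ε; FOLLOW(E) = { $, 'g', 'x' }
  E → x ) g: FIRST \ {ε} = { 'x' } — overlaps FOLLOW(E) on { 'x' }: CONFLICT
  E → ε: FIRST \ {ε} = { } — this is the only nullable alternative, skip
  E → * B g: FIRST \ {ε} = { '*' } — disjoint from FOLLOW(E)

B, P have no nullable alternative, so no FIRST/FOLLOW check is needed there.

So the grammar has 1 FIRST/FOLLOW conflict (marked CONFLICT above).

Answer: Yes. E → x ')' g with FOLLOW(E) on { 'x' }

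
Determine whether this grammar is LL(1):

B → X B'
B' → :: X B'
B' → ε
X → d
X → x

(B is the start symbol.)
Yes, the grammar is LL(1).

Relevant sets:
  FOLLOW(B') = { $ }

For B':
  PREDICT(B' → :: X B') = { '::' }
  PREDICT(B' → ε) = { $ }
For X:
  PREDICT(X → d) = { 'd' }
  PREDICT(X → x) = { 'x' }
B has a single production, so nothing to check there.

All predict sets are disjoint. The grammar IS LL(1).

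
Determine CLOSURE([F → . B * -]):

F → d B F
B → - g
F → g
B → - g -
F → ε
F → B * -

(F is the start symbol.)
To compute CLOSURE, for each item [A → α.Bβ] where B is a non-terminal, add [B → .γ] for all productions B → γ; repeat for the newly added items until nothing changes.

Start with: [F → . B * -]
  [F → . B * -] has the dot before B: add [B → . - g], [B → . - g -]
No further items can be added.

CLOSURE = { [B → . - g -], [B → . - g], [F → . B * -] }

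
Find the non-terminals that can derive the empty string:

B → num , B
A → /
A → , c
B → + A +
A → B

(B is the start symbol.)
None

A non-terminal is nullable if it can derive ε (the empty string): either it has an ε-production, or it has a production whose right-hand side consists entirely of nullable non-terminals.

There are no ε-productions, so no non-terminal can derive ε.
No non-terminals are nullable.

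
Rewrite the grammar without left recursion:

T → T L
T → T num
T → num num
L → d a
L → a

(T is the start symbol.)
T → num num T'
T' → L T'
T' → num T'
T' → ε
L → d a
L → a

T is directly left-recursive. The standard transformation for
  A → A α₁ | ... | A α_m | β₁ | ... | β_n
is
  A  → β₁ A' | ... | β_n A'
  A' → α₁ A' | ... | α_m A' | ε

T → num num becomes T → num num T'
T → T L becomes T' → L T'
T → T num becomes T' → num T'
Add T' → ε

Productions for other non-terminals are unchanged:
  L → d a
  L → a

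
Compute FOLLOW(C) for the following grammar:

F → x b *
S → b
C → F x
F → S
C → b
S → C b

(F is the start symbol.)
In S → C b: C is followed by b, add FIRST(b) \ {ε} = { 'b' }

Taking the union: FOLLOW(C) = { 'b' }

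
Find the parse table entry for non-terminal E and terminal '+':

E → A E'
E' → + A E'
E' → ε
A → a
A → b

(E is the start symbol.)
To find M[E, '+'], we find productions for E where '+' is in the predict set (PREDICT(N → α) = (FIRST(α) \ {ε}) ∪ (FOLLOW(N) if α ⇒* ε)).

Relevant sets:
  FIRST(A) = { 'a', 'b' }

E → A E': PREDICT = { 'a', 'b' }

M[E, '+'] is empty (no production applies)

Answer: Empty (error entry)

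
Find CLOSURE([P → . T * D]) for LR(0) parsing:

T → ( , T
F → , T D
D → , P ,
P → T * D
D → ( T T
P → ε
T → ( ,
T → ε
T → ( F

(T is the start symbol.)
To compute CLOSURE, for each item [A → α.Bβ] where B is a non-terminal, add [B → .γ] for all productions B → γ; repeat for the newly added items until nothing changes.

Start with: [P → . T * D]
  [P → . T * D] has the dot before T: add [T → . ( , T], [T → . ( ,], [T → .], [T → . ( F]
No further items can be added.

CLOSURE = { [P → . T * D], [T → . ( , T], [T → . ( ,], [T → . ( F], [T → .] }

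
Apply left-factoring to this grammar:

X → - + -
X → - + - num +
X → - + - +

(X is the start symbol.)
X → - + - X'
X' → ε
X' → num +
X' → +

Left-factoring transforms A → αβ₁ | αβ₂ into A → αA' and A' → β₁ | β₂
(α is the longest common prefix among the alternatives). Repeat until
no nonterminal has two alternatives with a common prefix.

Round 1: X has alternatives sharing prefix '- + -'. Introduce X': X → - + - X'
  Add: X' → ε
  Add: X' → num +
  Add: X' → +

No remaining common prefixes — done.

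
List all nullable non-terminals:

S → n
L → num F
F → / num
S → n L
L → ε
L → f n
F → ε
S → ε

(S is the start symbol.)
A non-terminal is nullable if it can derive ε (the empty string): either it has an ε-production, or it has a production whose right-hand side consists entirely of nullable non-terminals.

ε-productions: L → ε, F → ε, S → ε
So L, F, S are immediately nullable.
Every non-terminal is now nullable.
Nullable = { 'F', 'L', 'S' }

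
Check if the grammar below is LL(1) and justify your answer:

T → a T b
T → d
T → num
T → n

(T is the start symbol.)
For T:
  PREDICT(T → a T b) = { 'a' }
  PREDICT(T → d) = { 'd' }
  PREDICT(T → num) = { 'num' }
  PREDICT(T → n) = { 'n' }

All predict sets are disjoint. The grammar IS LL(1).

Answer: Yes, the grammar is LL(1).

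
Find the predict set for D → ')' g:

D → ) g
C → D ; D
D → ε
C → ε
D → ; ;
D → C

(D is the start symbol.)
{ ')' }

PREDICT(D → ')' g) = (FIRST(RHS) \ {ε}) ∪ (FOLLOW(D) if ε ∈ FIRST(RHS), i.e. RHS ⇒* ε)
FIRST(')' g) = { ')' }
ε ∉ FIRST(')' g), so FOLLOW(D) is not added.
PREDICT(D → ')' g) = { ')' }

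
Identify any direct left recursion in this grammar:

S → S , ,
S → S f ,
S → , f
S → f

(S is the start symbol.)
Direct left recursion occurs when N → N α for some non-terminal N (the right-hand side begins with the left-hand side itself).

S → S , ,: LEFT RECURSIVE (starts with S)
S → S f ,: LEFT RECURSIVE (starts with S)
S → , f: starts with ','
S → f: starts with f

The grammar has direct left recursion on: S.

Answer: Yes, S is left-recursive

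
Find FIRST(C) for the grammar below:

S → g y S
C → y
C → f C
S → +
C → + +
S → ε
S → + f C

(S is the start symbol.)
To compute FIRST(C), examine every production with C on the left-hand side, reading each right-hand side left to right until a non-nullable symbol is reached.

From C → y:
  - y is a terminal: add 'y' and stop
From C → f C:
  - f is a terminal: add 'f' and stop
From C → + +:
  - '+' is a terminal: add '+' and stop

Collecting: FIRST(C) = { '+', 'f', 'y' }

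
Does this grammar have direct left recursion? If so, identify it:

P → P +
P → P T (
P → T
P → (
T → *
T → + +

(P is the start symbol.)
Yes, P is left-recursive

Direct left recursion occurs when N → N α for some non-terminal N (the right-hand side begins with the left-hand side itself).

P → P +: LEFT RECURSIVE (starts with P)
P → P T (: LEFT RECURSIVE (starts with P)
P → T: starts with T
P → (: starts with '('
T → *: starts with '*'
T → + +: starts with '+'

The grammar has direct left recursion on: P.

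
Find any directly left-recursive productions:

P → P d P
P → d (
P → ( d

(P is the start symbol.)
Yes, P is left-recursive

Direct left recursion occurs when N → N α for some non-terminal N (the right-hand side begins with the left-hand side itself).

P → P d P: LEFT RECURSIVE (starts with P)
P → d (: starts with d
P → ( d: starts with '('

The grammar has direct left recursion on: P.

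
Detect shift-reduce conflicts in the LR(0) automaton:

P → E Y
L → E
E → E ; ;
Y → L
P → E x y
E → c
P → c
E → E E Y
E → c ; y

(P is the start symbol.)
Yes — I3: [E → c .] vs [E → c . ; y]; I7: [L → E .] vs [E → E . ; ;]; I10: [E → c .] vs [E → c . ; y]

Augment with P' → P and build the canonical LR(0) collection (I0 = CLOSURE({[P' → . P]}), then GOTO on every symbol after a dot until no new states appear). It has 15 states:
  I0: { [E → . E ; ;], [E → . E E Y], [E → . c ; y], [E → . c], [P → . E Y], [P → . E x y], [P → . c], [P' → . P] }  — shift
  I1: { [E → . E ; ;], [E → . E E Y], [E → . c ; y], [E → . c], [E → E . ; ;], [E → E . E Y], [L → . E], [P → E . Y], [P → E . x y], [Y → . L] }  — shift
  I2: { [P' → P .] }  — accept
  I3: { [E → c . ; y], [E → c .], [P → c .] }  — shift, 2 reduces
  I4: { [E → c ; . y] }  — shift
  I5: { [E → c ; y .] }  — reduce
  I6: { [E → E ; . ;] }  — shift
  I7: { [E → . E ; ;], [E → . E E Y], [E → . c ; y], [E → . c], [E → E . ; ;], [E → E . E Y], [E → E E . Y], [L → . E], [L → E .], [Y → . L] }  — shift, reduce
  I8: { [Y → L .] }  — reduce
  I9: { [P → E Y .] }  — reduce
  I10: { [E → c . ; y], [E → c .] }  — shift, reduce
  I11: { [P → E x . y] }  — shift
  I12: { [P → E x y .] }  — reduce
  I13: { [E → E E Y .] }  — reduce
  I14: { [E → E ; ; .] }  — reduce

I3 contains reduce items [E → c .], [P → c .] and shift item [E → c . ; y] — shift-reduce conflict.
I7 contains reduce item [L → E .] and shift items [E → E . ; ;], [E → . c], [E → . c ; y] — shift-reduce conflict.
I10 contains reduce item [E → c .] and shift item [E → c . ; y] — shift-reduce conflict.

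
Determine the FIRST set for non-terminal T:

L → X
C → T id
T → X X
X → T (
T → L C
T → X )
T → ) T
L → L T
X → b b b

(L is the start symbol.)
{ ')', 'b' }

FIRST sets of the other non-terminals involved (by the same procedure, iterated to a fixed point):
  FIRST(X) = { ')', 'b' }
  FIRST(L) = { ')', 'b' }

From T → X X:
  - X is a non-terminal: add FIRST(X) \ {ε} = { ')', 'b' }
    X is not nullable, so stop
From T → L C:
  - L is a non-terminal: add FIRST(L) \ {ε} = { ')', 'b' }
    L is not nullable, so stop
From T → X ):
  - X is a non-terminal: add FIRST(X) \ {ε} = { ')', 'b' }
    X is not nullable, so stop
From T → ) T:
  - ')' is a terminal: add ')' and stop

Collecting: FIRST(T) = { ')', 'b' }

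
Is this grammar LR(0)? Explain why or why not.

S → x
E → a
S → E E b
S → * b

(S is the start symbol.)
Yes, the grammar is LR(0)

A grammar is LR(0) if no state in the canonical LR(0) collection has:
  - both a shift item (dot before a terminal) and a complete item (shift-reduce conflict), or
  - two or more complete items (reduce-reduce conflict; the accept item [S' → S .] counts as a complete item here).

Augment with S' → S and build the canonical LR(0) collection (I0 = CLOSURE({[S' → . S]}), then GOTO on every symbol after a dot until no new states appear). It has 9 states:
  I0: { [E → . a], [S → . * b], [S → . E E b], [S → . x], [S' → . S] }  — shift
  I1: { [S → * . b] }  — shift
  I2: { [E → . a], [S → E . E b] }  — shift
  I3: { [S' → S .] }  — accept
  I4: { [E → a .] }  — reduce
  I5: { [S → x .] }  — reduce
  I6: { [S → E E . b] }  — shift
  I7: { [S → E E b .] }  — reduce
  I8: { [S → * b .] }  — reduce

Every state is either a pure shift/goto state or contains exactly one complete item and nothing to shift — no conflicts. The grammar is LR(0).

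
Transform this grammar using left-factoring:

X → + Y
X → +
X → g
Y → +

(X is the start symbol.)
Left-factoring transforms A → αβ₁ | αβ₂ into A → αA' and A' → β₁ | β₂
(α is the longest common prefix among the alternatives). Repeat until
no nonterminal has two alternatives with a common prefix.

Round 1: X has alternatives sharing prefix '+'. Introduce X': X → + X'
  Add: X' → Y
  Add: X' → ε

No remaining common prefixes — done.

Resulting grammar:
X → + X'
X' → Y
X' → ε
X → g
Y → +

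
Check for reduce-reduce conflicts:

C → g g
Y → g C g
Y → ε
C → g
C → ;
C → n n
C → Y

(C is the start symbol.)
Augment with C' → C and build the canonical LR(0) collection (I0 = CLOSURE({[C' → . C]}), then GOTO on every symbol after a dot until no new states appear). It has 10 states:
  I0: { [C → . ;], [C → . Y], [C → . g g], [C → . g], [C → . n n], [C' → . C], [Y → . g C g], [Y → .] }  — shift, reduce
  I1: { [C → ; .] }  — reduce
  I2: { [C' → C .] }  — accept
  I3: { [C → Y .] }  — reduce
  I4: { [C → . ;], [C → . Y], [C → . g g], [C → . g], [C → . n n], [C → g . g], [C → g .], [Y → . g C g], [Y → .], [Y → g . C g] }  — shift, 2 reduces
  I5: { [C → n . n] }  — shift
  I6: { [C → n n .] }  — reduce
  I7: { [Y → g C . g] }  — shift
  I8: { [C → . ;], [C → . Y], [C → . g g], [C → . g], [C → . n n], [C → g . g], [C → g .], [C → g g .], [Y → . g C g], [Y → .], [Y → g . C g] }  — shift, 3 reduces
  I9: { [Y → g C g .] }  — reduce

I4 contains complete items [C → g .], [Y → .] — reduce-reduce conflict.
I8 contains complete items [C → g .], [C → g g .], [Y → .] — reduce-reduce conflict.

Answer: Yes — I4: [C → g .] vs [Y → .]; I8: [C → g .] vs [C → g g .]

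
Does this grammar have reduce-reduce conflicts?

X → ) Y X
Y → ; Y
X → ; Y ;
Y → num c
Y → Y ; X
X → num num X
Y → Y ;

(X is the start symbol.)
A reduce-reduce conflict occurs when an LR(0) state has two complete items [A → α .] and [B → β .] — both call for a reduction, and with no lookahead the parser cannot choose between them.

Augment with X' → X and build the canonical LR(0) collection (I0 = CLOSURE({[X' → . X]}), then GOTO on every symbol after a dot until no new states appear). It has 21 states:
  I0: { [X → . ) Y X], [X → . ; Y ;], [X → . num num X], [X' → . X] }  — shift
  I1: { [X → ) . Y X], [Y → . ; Y], [Y → . Y ; X], [Y → . Y ;], [Y → . num c] }  — shift
  I2: { [X → ; . Y ;], [Y → . ; Y], [Y → . Y ; X], [Y → . Y ;], [Y → . num c] }  — shift
  I3: { [X' → X .] }  — accept
  I4: { [X → num . num X] }  — shift
  I5: { [X → . ) Y X], [X → . ; Y ;], [X → . num num X], [X → num num . X] }  — shift
  I6: { [X → num num X .] }  — reduce
  I7: { [Y → . ; Y], [Y → . Y ; X], [Y → . Y ;], [Y → . num c], [Y → ; . Y] }  — shift
  I8: { [X → ; Y . ;], [Y → Y . ; X], [Y → Y . ;] }  — shift
  I9: { [Y → num . c] }  — shift
  I10: { [Y → num c .] }  — reduce
  I11: { [X → . ) Y X], [X → . ; Y ;], [X → . num num X], [X → ; Y ; .], [Y → Y ; . X], [Y → Y ; .] }  — shift, 2 reduces
  I12: { [Y → Y ; X .] }  — reduce
  I13: { [Y → ; Y .], [Y → Y . ; X], [Y → Y . ;] }  — shift, reduce
  I14: { [X → . ) Y X], [X → . ; Y ;], [X → . num num X], [Y → Y ; . X], [Y → Y ; .] }  — shift, reduce
  I15: { [X → ) Y . X], [X → . ) Y X], [X → . ; Y ;], [X → . num num X], [Y → Y . ; X], [Y → Y . ;] }  — shift
  I16: { [X → . ) Y X], [X → . ; Y ;], [X → . num num X], [X → ; . Y ;], [Y → . ; Y], [Y → . Y ; X], [Y → . Y ;], [Y → . num c], [Y → Y ; . X], [Y → Y ; .] }  — shift, reduce
  I17: { [X → ) Y X .] }  — reduce
  I18: { [X → ; . Y ;], [Y → . ; Y], [Y → . Y ; X], [Y → . Y ;], [Y → . num c], [Y → ; . Y] }  — shift
  I19: { [X → num . num X], [Y → num . c] }  — shift
  I20: { [X → ; Y . ;], [Y → ; Y .], [Y → Y . ; X], [Y → Y . ;] }  — shift, reduce

I11 contains complete items [X → ; Y ; .], [Y → Y ; .] — reduce-reduce conflict.

Answer: Yes — I11: [X → ; Y ; .] vs [Y → Y ; .]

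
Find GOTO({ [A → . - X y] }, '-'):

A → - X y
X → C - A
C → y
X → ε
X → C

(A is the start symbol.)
GOTO(I, '-') = CLOSURE({ [A → αX.β] : [A → α.Xβ] ∈ I, X = '-' })

Items with dot before '-', with the dot advanced:
  [A → . - X y] → [A → - . X y]
Closure of the advanced items:
  [A → - . X y] has the dot before X: add [X → . C - A], [X → .], [X → . C]
  [X → . C - A] has the dot before C: add [C → . y]

GOTO = { [A → - . X y], [C → . y], [X → . C - A], [X → . C], [X → .] }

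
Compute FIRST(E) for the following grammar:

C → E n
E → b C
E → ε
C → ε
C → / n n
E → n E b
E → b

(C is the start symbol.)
To compute FIRST(E), examine every production with E on the left-hand side, reading each right-hand side left to right until a non-nullable symbol is reached.

From E → b C:
  - b is a terminal: add 'b' and stop
From E → ε:
  - ε-production, so ε ∈ FIRST(E)
From E → n E b:
  - n is a terminal: add 'n' and stop
From E → b:
  - b is a terminal: add 'b' and stop

Collecting: FIRST(E) = { 'b', 'n', ε }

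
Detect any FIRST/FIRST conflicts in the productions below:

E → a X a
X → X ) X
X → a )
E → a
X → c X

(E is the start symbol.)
A FIRST/FIRST conflict occurs when two productions N → α and N → β for the same non-terminal have FIRST(α) ∩ FIRST(β) ≠ ∅ (with ε ∈ FIRST of a nullable right-hand side, so two nullable alternatives also conflict).

FIRST sets of the non-terminals at (or reachable through a nullable prefix from) the front of some alternative:
  FIRST(X) = { 'a', 'c' }

Productions for E:
  E → a X a: FIRST = { 'a' }
  E → a: FIRST = { 'a' }
Productions for X:
  X → X ) X: FIRST = { 'a', 'c' }
  X → a ): FIRST = { 'a' }
  X → c X: FIRST = { 'c' }

Conflict for E: E → a X a and E → a
  Overlap: { 'a' }
Conflict for X: X → X ) X and X → a )
  Overlap: { 'a' }
Conflict for X: X → X ) X and X → c X
  Overlap: { 'c' }

Answer: Yes. E → a X a / E → a on { 'a' }; X → X ')' X / X → a ')' on { 'a' }; X → X ')' X / X → c X on { 'c' }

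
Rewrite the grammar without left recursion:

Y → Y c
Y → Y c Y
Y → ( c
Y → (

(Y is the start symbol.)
Y → ( c Y'
Y → ( Y'
Y' → c Y'
Y' → c Y Y'
Y' → ε

Y is directly left-recursive. The standard transformation for
  A → A α₁ | ... | A α_m | β₁ | ... | β_n
is
  A  → β₁ A' | ... | β_n A'
  A' → α₁ A' | ... | α_m A' | ε

Y → ( c becomes Y → ( c Y'
Y → ( becomes Y → ( Y'
Y → Y c becomes Y' → c Y'
Y → Y c Y becomes Y' → c Y Y'
Add Y' → ε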